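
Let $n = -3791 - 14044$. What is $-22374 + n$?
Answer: $-40209$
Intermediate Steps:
$n = -17835$ ($n = -3791 - 14044 = -17835$)
$-22374 + n = -22374 - 17835 = -40209$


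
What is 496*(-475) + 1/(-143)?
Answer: -33690801/143 ≈ -2.3560e+5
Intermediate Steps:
496*(-475) + 1/(-143) = -235600 - 1/143 = -33690801/143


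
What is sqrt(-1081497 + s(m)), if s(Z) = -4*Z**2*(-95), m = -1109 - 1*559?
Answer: sqrt(1056163623) ≈ 32499.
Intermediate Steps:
m = -1668 (m = -1109 - 559 = -1668)
s(Z) = 380*Z**2
sqrt(-1081497 + s(m)) = sqrt(-1081497 + 380*(-1668)**2) = sqrt(-1081497 + 380*2782224) = sqrt(-1081497 + 1057245120) = sqrt(1056163623)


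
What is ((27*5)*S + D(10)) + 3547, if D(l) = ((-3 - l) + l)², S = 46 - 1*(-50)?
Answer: 16516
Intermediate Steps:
S = 96 (S = 46 + 50 = 96)
D(l) = 9 (D(l) = (-3)² = 9)
((27*5)*S + D(10)) + 3547 = ((27*5)*96 + 9) + 3547 = (135*96 + 9) + 3547 = (12960 + 9) + 3547 = 12969 + 3547 = 16516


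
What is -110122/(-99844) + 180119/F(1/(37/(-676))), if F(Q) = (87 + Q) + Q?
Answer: 332803125453/93204374 ≈ 3570.7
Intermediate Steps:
F(Q) = 87 + 2*Q
-110122/(-99844) + 180119/F(1/(37/(-676))) = -110122/(-99844) + 180119/(87 + 2/((37/(-676)))) = -110122*(-1/99844) + 180119/(87 + 2/((37*(-1/676)))) = 55061/49922 + 180119/(87 + 2/(-37/676)) = 55061/49922 + 180119/(87 + 2*(-676/37)) = 55061/49922 + 180119/(87 - 1352/37) = 55061/49922 + 180119/(1867/37) = 55061/49922 + 180119*(37/1867) = 55061/49922 + 6664403/1867 = 332803125453/93204374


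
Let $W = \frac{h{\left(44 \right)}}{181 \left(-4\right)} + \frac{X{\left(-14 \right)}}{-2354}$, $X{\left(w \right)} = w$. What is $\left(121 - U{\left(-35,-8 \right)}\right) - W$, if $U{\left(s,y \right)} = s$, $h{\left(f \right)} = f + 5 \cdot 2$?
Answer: $\frac{66496789}{426074} \approx 156.07$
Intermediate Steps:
$h{\left(f \right)} = 10 + f$ ($h{\left(f \right)} = f + 10 = 10 + f$)
$W = - \frac{29245}{426074}$ ($W = \frac{10 + 44}{181 \left(-4\right)} - \frac{14}{-2354} = \frac{54}{-724} - - \frac{7}{1177} = 54 \left(- \frac{1}{724}\right) + \frac{7}{1177} = - \frac{27}{362} + \frac{7}{1177} = - \frac{29245}{426074} \approx -0.068638$)
$\left(121 - U{\left(-35,-8 \right)}\right) - W = \left(121 - -35\right) - - \frac{29245}{426074} = \left(121 + 35\right) + \frac{29245}{426074} = 156 + \frac{29245}{426074} = \frac{66496789}{426074}$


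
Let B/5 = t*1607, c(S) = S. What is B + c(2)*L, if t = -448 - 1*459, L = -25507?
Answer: -7338759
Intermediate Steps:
t = -907 (t = -448 - 459 = -907)
B = -7287745 (B = 5*(-907*1607) = 5*(-1457549) = -7287745)
B + c(2)*L = -7287745 + 2*(-25507) = -7287745 - 51014 = -7338759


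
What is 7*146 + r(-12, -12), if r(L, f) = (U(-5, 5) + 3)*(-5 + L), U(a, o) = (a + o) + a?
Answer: 1056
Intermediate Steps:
U(a, o) = o + 2*a
r(L, f) = 10 - 2*L (r(L, f) = ((5 + 2*(-5)) + 3)*(-5 + L) = ((5 - 10) + 3)*(-5 + L) = (-5 + 3)*(-5 + L) = -2*(-5 + L) = 10 - 2*L)
7*146 + r(-12, -12) = 7*146 + (10 - 2*(-12)) = 1022 + (10 + 24) = 1022 + 34 = 1056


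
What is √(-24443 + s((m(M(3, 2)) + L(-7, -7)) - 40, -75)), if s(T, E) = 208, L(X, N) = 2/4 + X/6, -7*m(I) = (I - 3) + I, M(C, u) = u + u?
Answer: I*√24235 ≈ 155.68*I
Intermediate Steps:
M(C, u) = 2*u
m(I) = 3/7 - 2*I/7 (m(I) = -((I - 3) + I)/7 = -((-3 + I) + I)/7 = -(-3 + 2*I)/7 = 3/7 - 2*I/7)
L(X, N) = ½ + X/6 (L(X, N) = 2*(¼) + X*(⅙) = ½ + X/6)
√(-24443 + s((m(M(3, 2)) + L(-7, -7)) - 40, -75)) = √(-24443 + 208) = √(-24235) = I*√24235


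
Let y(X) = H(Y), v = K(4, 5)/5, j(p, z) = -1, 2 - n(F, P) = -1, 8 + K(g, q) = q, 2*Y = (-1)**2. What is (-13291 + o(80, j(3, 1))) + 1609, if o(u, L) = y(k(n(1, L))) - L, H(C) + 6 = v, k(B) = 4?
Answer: -58438/5 ≈ -11688.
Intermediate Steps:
Y = 1/2 (Y = (1/2)*(-1)**2 = (1/2)*1 = 1/2 ≈ 0.50000)
K(g, q) = -8 + q
n(F, P) = 3 (n(F, P) = 2 - 1*(-1) = 2 + 1 = 3)
v = -3/5 (v = (-8 + 5)/5 = -3*1/5 = -3/5 ≈ -0.60000)
H(C) = -33/5 (H(C) = -6 - 3/5 = -33/5)
y(X) = -33/5
o(u, L) = -33/5 - L
(-13291 + o(80, j(3, 1))) + 1609 = (-13291 + (-33/5 - 1*(-1))) + 1609 = (-13291 + (-33/5 + 1)) + 1609 = (-13291 - 28/5) + 1609 = -66483/5 + 1609 = -58438/5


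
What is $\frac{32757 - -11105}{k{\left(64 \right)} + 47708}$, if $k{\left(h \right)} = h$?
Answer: $\frac{21931}{23886} \approx 0.91815$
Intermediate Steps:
$\frac{32757 - -11105}{k{\left(64 \right)} + 47708} = \frac{32757 - -11105}{64 + 47708} = \frac{32757 + \left(-1219 + 12324\right)}{47772} = \left(32757 + 11105\right) \frac{1}{47772} = 43862 \cdot \frac{1}{47772} = \frac{21931}{23886}$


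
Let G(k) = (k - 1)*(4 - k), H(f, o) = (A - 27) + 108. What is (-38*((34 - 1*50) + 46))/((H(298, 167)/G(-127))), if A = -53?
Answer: 4778880/7 ≈ 6.8270e+5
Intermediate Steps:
H(f, o) = 28 (H(f, o) = (-53 - 27) + 108 = -80 + 108 = 28)
G(k) = (-1 + k)*(4 - k)
(-38*((34 - 1*50) + 46))/((H(298, 167)/G(-127))) = (-38*((34 - 1*50) + 46))/((28/(-4 - 1*(-127)**2 + 5*(-127)))) = (-38*((34 - 50) + 46))/((28/(-4 - 1*16129 - 635))) = (-38*(-16 + 46))/((28/(-4 - 16129 - 635))) = (-38*30)/((28/(-16768))) = -1140/(28*(-1/16768)) = -1140/(-7/4192) = -1140*(-4192/7) = 4778880/7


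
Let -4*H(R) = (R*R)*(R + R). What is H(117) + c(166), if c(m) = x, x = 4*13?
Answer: -1601509/2 ≈ -8.0075e+5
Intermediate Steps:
x = 52
c(m) = 52
H(R) = -R**3/2 (H(R) = -R*R*(R + R)/4 = -R**2*2*R/4 = -R**3/2)
H(117) + c(166) = -1/2*117**3 + 52 = -1/2*1601613 + 52 = -1601613/2 + 52 = -1601509/2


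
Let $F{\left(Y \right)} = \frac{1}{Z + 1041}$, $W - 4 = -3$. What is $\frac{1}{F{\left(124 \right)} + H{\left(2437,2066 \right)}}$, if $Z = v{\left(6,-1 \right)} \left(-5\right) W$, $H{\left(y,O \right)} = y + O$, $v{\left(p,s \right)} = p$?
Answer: $\frac{1011}{4552534} \approx 0.00022207$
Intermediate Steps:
$W = 1$ ($W = 4 - 3 = 1$)
$H{\left(y,O \right)} = O + y$
$Z = -30$ ($Z = 6 \left(-5\right) 1 = \left(-30\right) 1 = -30$)
$F{\left(Y \right)} = \frac{1}{1011}$ ($F{\left(Y \right)} = \frac{1}{-30 + 1041} = \frac{1}{1011}$)
$\frac{1}{F{\left(124 \right)} + H{\left(2437,2066 \right)}} = \frac{1}{\frac{1}{1011} + \left(2066 + 2437\right)} = \frac{1}{\frac{1}{1011} + 4503} = \frac{1}{\frac{4552534}{1011}} = \frac{1011}{4552534}$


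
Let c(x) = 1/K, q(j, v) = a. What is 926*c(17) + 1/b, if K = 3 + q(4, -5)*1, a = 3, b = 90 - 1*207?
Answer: 18056/117 ≈ 154.32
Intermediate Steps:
b = -117 (b = 90 - 207 = -117)
q(j, v) = 3
K = 6 (K = 3 + 3*1 = 3 + 3 = 6)
c(x) = ⅙ (c(x) = 1/6 = ⅙)
926*c(17) + 1/b = 926*(⅙) + 1/(-117) = 463/3 - 1/117 = 18056/117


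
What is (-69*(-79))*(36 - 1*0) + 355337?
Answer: 551573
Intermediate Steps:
(-69*(-79))*(36 - 1*0) + 355337 = 5451*(36 + 0) + 355337 = 5451*36 + 355337 = 196236 + 355337 = 551573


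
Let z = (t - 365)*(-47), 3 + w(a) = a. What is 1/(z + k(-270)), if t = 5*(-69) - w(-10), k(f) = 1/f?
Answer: 270/8844929 ≈ 3.0526e-5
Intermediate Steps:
w(a) = -3 + a
t = -332 (t = 5*(-69) - (-3 - 10) = -345 - 1*(-13) = -345 + 13 = -332)
z = 32759 (z = (-332 - 365)*(-47) = -697*(-47) = 32759)
1/(z + k(-270)) = 1/(32759 + 1/(-270)) = 1/(32759 - 1/270) = 1/(8844929/270) = 270/8844929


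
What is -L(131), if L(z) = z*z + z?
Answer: -17292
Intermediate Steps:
L(z) = z + z² (L(z) = z² + z = z + z²)
-L(131) = -131*(1 + 131) = -131*132 = -1*17292 = -17292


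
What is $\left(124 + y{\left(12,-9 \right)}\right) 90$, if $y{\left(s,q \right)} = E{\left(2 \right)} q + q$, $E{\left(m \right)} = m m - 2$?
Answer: $8730$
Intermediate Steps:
$E{\left(m \right)} = -2 + m^{2}$ ($E{\left(m \right)} = m^{2} - 2 = -2 + m^{2}$)
$y{\left(s,q \right)} = 3 q$ ($y{\left(s,q \right)} = \left(-2 + 2^{2}\right) q + q = \left(-2 + 4\right) q + q = 2 q + q = 3 q$)
$\left(124 + y{\left(12,-9 \right)}\right) 90 = \left(124 + 3 \left(-9\right)\right) 90 = \left(124 - 27\right) 90 = 97 \cdot 90 = 8730$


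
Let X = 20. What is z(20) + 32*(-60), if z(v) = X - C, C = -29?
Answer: -1871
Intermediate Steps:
z(v) = 49 (z(v) = 20 - 1*(-29) = 20 + 29 = 49)
z(20) + 32*(-60) = 49 + 32*(-60) = 49 - 1920 = -1871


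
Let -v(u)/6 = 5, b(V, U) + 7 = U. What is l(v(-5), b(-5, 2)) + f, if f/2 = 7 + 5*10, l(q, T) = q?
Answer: 84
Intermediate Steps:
b(V, U) = -7 + U
v(u) = -30 (v(u) = -6*5 = -30)
f = 114 (f = 2*(7 + 5*10) = 2*(7 + 50) = 2*57 = 114)
l(v(-5), b(-5, 2)) + f = -30 + 114 = 84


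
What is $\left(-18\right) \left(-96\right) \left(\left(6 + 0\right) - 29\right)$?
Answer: $-39744$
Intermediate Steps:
$\left(-18\right) \left(-96\right) \left(\left(6 + 0\right) - 29\right) = 1728 \left(6 - 29\right) = 1728 \left(-23\right) = -39744$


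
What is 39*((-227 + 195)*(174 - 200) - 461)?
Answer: 14469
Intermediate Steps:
39*((-227 + 195)*(174 - 200) - 461) = 39*(-32*(-26) - 461) = 39*(832 - 461) = 39*371 = 14469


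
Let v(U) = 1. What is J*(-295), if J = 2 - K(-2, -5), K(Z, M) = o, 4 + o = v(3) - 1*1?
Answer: -1770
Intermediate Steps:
o = -4 (o = -4 + (1 - 1*1) = -4 + (1 - 1) = -4 + 0 = -4)
K(Z, M) = -4
J = 6 (J = 2 - 1*(-4) = 2 + 4 = 6)
J*(-295) = 6*(-295) = -1770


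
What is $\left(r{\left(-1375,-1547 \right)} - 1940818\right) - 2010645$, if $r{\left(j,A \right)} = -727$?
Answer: $-3952190$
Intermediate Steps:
$\left(r{\left(-1375,-1547 \right)} - 1940818\right) - 2010645 = \left(-727 - 1940818\right) - 2010645 = -1941545 - 2010645 = -3952190$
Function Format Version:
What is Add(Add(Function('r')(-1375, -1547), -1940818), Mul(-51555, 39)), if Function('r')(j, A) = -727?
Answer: -3952190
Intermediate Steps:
Add(Add(Function('r')(-1375, -1547), -1940818), Mul(-51555, 39)) = Add(Add(-727, -1940818), Mul(-51555, 39)) = Add(-1941545, -2010645) = -3952190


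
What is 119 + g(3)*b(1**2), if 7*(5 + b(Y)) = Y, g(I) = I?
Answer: 731/7 ≈ 104.43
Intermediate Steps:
b(Y) = -5 + Y/7
119 + g(3)*b(1**2) = 119 + 3*(-5 + (1/7)*1**2) = 119 + 3*(-5 + (1/7)*1) = 119 + 3*(-5 + 1/7) = 119 + 3*(-34/7) = 119 - 102/7 = 731/7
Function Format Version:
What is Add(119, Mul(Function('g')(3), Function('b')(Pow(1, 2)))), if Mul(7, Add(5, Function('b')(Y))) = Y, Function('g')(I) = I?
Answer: Rational(731, 7) ≈ 104.43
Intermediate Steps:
Function('b')(Y) = Add(-5, Mul(Rational(1, 7), Y))
Add(119, Mul(Function('g')(3), Function('b')(Pow(1, 2)))) = Add(119, Mul(3, Add(-5, Mul(Rational(1, 7), Pow(1, 2))))) = Add(119, Mul(3, Add(-5, Mul(Rational(1, 7), 1)))) = Add(119, Mul(3, Add(-5, Rational(1, 7)))) = Add(119, Mul(3, Rational(-34, 7))) = Add(119, Rational(-102, 7)) = Rational(731, 7)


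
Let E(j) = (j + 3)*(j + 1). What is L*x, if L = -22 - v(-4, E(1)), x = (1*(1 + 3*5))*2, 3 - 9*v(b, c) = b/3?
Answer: -19424/27 ≈ -719.41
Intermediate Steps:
E(j) = (1 + j)*(3 + j) (E(j) = (3 + j)*(1 + j) = (1 + j)*(3 + j))
v(b, c) = ⅓ - b/27 (v(b, c) = ⅓ - b/(9*3) = ⅓ - b/27)
x = 32 (x = (1*(1 + 15))*2 = (1*16)*2 = 16*2 = 32)
L = -607/27 (L = -22 - (⅓ - 1/27*(-4)) = -22 - (⅓ + 4/27) = -22 - 1*13/27 = -22 - 13/27 = -607/27 ≈ -22.481)
L*x = -607/27*32 = -19424/27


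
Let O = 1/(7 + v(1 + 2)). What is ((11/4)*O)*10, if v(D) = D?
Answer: 11/4 ≈ 2.7500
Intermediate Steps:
O = 1/10 (O = 1/(7 + (1 + 2)) = 1/(7 + 3) = 1/10 ≈ 0.10000)
((11/4)*O)*10 = ((11/4)*(1/10))*10 = (11/40)*10 = 11/4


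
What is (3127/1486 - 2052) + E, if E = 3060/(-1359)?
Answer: -460473135/224386 ≈ -2052.1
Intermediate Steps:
E = -340/151 (E = 3060*(-1/1359) = -340/151 ≈ -2.2517)
(3127/1486 - 2052) + E = (3127/1486 - 2052) - 340/151 = -3046145/1486 - 340/151 = -460473135/224386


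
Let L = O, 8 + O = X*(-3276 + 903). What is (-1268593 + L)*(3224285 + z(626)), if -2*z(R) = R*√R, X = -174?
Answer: -2759017450215 + 267833787*√626 ≈ -2.7523e+12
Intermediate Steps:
z(R) = -R^(3/2)/2 (z(R) = -R*√R/2 = -R^(3/2)/2)
O = 412894 (O = -8 - 174*(-3276 + 903) = -8 - 174*(-2373) = -8 + 412902 = 412894)
L = 412894
(-1268593 + L)*(3224285 + z(626)) = (-1268593 + 412894)*(3224285 - 313*√626) = -855699*(3224285 - 313*√626) = -2759017450215 + 267833787*√626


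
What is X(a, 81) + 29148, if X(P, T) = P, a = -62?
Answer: 29086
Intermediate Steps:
X(a, 81) + 29148 = -62 + 29148 = 29086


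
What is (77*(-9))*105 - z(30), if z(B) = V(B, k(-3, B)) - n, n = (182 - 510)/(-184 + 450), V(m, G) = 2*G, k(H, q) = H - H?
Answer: -9677909/133 ≈ -72766.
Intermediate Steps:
k(H, q) = 0
n = -164/133 (n = -328/266 = -328*1/266 = -164/133 ≈ -1.2331)
z(B) = 164/133 (z(B) = 2*0 - 1*(-164/133) = 0 + 164/133 = 164/133)
(77*(-9))*105 - z(30) = (77*(-9))*105 - 1*164/133 = -693*105 - 164/133 = -72765 - 164/133 = -9677909/133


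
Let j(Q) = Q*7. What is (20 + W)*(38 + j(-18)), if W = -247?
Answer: 19976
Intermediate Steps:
j(Q) = 7*Q
(20 + W)*(38 + j(-18)) = (20 - 247)*(38 + 7*(-18)) = -227*(38 - 126) = -227*(-88) = 19976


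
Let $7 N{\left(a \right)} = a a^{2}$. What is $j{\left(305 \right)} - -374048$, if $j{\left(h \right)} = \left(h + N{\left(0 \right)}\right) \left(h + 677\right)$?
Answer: $673558$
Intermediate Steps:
$N{\left(a \right)} = \frac{a^{3}}{7}$ ($N{\left(a \right)} = \frac{a a^{2}}{7} = \frac{a^{3}}{7}$)
$j{\left(h \right)} = h \left(677 + h\right)$ ($j{\left(h \right)} = \left(h + \frac{0^{3}}{7}\right) \left(h + 677\right) = \left(h + \frac{1}{7} \cdot 0\right) \left(677 + h\right) = \left(h + 0\right) \left(677 + h\right) = h \left(677 + h\right)$)
$j{\left(305 \right)} - -374048 = 305 \left(677 + 305\right) - -374048 = 305 \cdot 982 + 374048 = 299510 + 374048 = 673558$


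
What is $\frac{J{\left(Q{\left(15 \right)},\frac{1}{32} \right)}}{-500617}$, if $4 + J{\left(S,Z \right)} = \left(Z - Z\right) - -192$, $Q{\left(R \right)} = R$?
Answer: $- \frac{188}{500617} \approx -0.00037554$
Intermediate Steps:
$J{\left(S,Z \right)} = 188$ ($J{\left(S,Z \right)} = -4 + \left(\left(Z - Z\right) - -192\right) = -4 + \left(0 + 192\right) = -4 + 192 = 188$)
$\frac{J{\left(Q{\left(15 \right)},\frac{1}{32} \right)}}{-500617} = \frac{188}{-500617} = 188 \left(- \frac{1}{500617}\right) = - \frac{188}{500617}$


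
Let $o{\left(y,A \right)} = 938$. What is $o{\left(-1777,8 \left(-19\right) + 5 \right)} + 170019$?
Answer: $170957$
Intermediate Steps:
$o{\left(-1777,8 \left(-19\right) + 5 \right)} + 170019 = 938 + 170019 = 170957$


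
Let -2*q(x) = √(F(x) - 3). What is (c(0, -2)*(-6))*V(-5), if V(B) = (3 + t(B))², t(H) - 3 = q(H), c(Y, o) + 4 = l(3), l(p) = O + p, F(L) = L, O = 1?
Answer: 0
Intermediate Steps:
l(p) = 1 + p
c(Y, o) = 0 (c(Y, o) = -4 + (1 + 3) = -4 + 4 = 0)
q(x) = -√(-3 + x)/2 (q(x) = -√(x - 3)/2 = -√(-3 + x)/2)
t(H) = 3 - √(-3 + H)/2
V(B) = (6 - √(-3 + B)/2)² (V(B) = (3 + (3 - √(-3 + B)/2))² = (6 - √(-3 + B)/2)²)
(c(0, -2)*(-6))*V(-5) = (0*(-6))*((-12 + √(-3 - 5))²/4) = 0*((-12 + √(-8))²/4) = 0*((-12 + 2*I*√2)²/4) = 0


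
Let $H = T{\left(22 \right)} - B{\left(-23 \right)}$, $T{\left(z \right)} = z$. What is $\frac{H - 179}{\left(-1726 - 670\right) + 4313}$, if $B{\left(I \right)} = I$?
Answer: $- \frac{134}{1917} \approx -0.069901$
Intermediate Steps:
$H = 45$ ($H = 22 - -23 = 22 + 23 = 45$)
$\frac{H - 179}{\left(-1726 - 670\right) + 4313} = \frac{45 - 179}{\left(-1726 - 670\right) + 4313} = - \frac{134}{-2396 + 4313} = - \frac{134}{1917}$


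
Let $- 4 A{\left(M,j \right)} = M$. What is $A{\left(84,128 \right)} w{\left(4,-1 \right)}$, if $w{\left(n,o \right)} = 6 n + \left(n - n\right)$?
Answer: $-504$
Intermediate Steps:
$A{\left(M,j \right)} = - \frac{M}{4}$
$w{\left(n,o \right)} = 6 n$ ($w{\left(n,o \right)} = 6 n + 0 = 6 n$)
$A{\left(84,128 \right)} w{\left(4,-1 \right)} = \left(- \frac{1}{4}\right) 84 \cdot 6 \cdot 4 = \left(-21\right) 24 = -504$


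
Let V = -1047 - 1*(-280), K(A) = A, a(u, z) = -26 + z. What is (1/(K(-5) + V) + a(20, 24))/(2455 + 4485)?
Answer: -309/1071536 ≈ -0.00028837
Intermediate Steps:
V = -767 (V = -1047 + 280 = -767)
(1/(K(-5) + V) + a(20, 24))/(2455 + 4485) = (1/(-5 - 767) + (-26 + 24))/(2455 + 4485) = (1/(-772) - 2)/6940 = (-1/772 - 2)*(1/6940) = -1545/772*1/6940 = -309/1071536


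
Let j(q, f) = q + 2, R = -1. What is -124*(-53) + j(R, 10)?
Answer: 6573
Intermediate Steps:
j(q, f) = 2 + q
-124*(-53) + j(R, 10) = -124*(-53) + (2 - 1) = 6572 + 1 = 6573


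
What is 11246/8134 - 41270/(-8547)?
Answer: 30843553/4965807 ≈ 6.2112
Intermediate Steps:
11246/8134 - 41270/(-8547) = 11246*(1/8134) - 41270*(-1/8547) = 5623/4067 + 41270/8547 = 30843553/4965807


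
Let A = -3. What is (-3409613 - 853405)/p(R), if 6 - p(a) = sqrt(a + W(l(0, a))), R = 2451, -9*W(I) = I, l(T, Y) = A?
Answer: 38367162/3623 + 2131509*sqrt(22062)/3623 ≈ 97976.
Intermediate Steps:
l(T, Y) = -3
W(I) = -I/9
p(a) = 6 - sqrt(1/3 + a) (p(a) = 6 - sqrt(a - 1/9*(-3)) = 6 - sqrt(a + 1/3) = 6 - sqrt(1/3 + a))
(-3409613 - 853405)/p(R) = (-3409613 - 853405)/(6 - sqrt(3 + 9*2451)/3) = -4263018/(6 - sqrt(3 + 22059)/3) = -4263018/(6 - sqrt(22062)/3)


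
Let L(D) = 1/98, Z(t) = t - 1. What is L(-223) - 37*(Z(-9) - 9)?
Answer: 68895/98 ≈ 703.01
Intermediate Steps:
Z(t) = -1 + t
L(D) = 1/98
L(-223) - 37*(Z(-9) - 9) = 1/98 - 37*((-1 - 9) - 9) = 1/98 - 37*(-10 - 9) = 1/98 - 37*(-19) = 1/98 - 1*(-703) = 1/98 + 703 = 68895/98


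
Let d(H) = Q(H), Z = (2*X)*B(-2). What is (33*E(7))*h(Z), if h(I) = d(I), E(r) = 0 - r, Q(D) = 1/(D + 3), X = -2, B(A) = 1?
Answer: 231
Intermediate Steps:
Q(D) = 1/(3 + D)
Z = -4 (Z = (2*(-2))*1 = -4*1 = -4)
d(H) = 1/(3 + H)
E(r) = -r
h(I) = 1/(3 + I)
(33*E(7))*h(Z) = (33*(-1*7))/(3 - 4) = (33*(-7))/(-1) = -231*(-1) = 231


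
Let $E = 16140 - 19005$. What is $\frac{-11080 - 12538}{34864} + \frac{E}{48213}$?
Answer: $- \frac{206429999}{280149672} \approx -0.73686$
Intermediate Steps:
$E = -2865$ ($E = 16140 - 19005 = -2865$)
$\frac{-11080 - 12538}{34864} + \frac{E}{48213} = \frac{-11080 - 12538}{34864} - \frac{2865}{48213} = \left(-11080 - 12538\right) \frac{1}{34864} - \frac{955}{16071} = \left(-23618\right) \frac{1}{34864} - \frac{955}{16071} = - \frac{11809}{17432} - \frac{955}{16071} = - \frac{206429999}{280149672}$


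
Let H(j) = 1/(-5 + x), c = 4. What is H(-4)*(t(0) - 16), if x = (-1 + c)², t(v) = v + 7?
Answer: -9/4 ≈ -2.2500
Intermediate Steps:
t(v) = 7 + v
x = 9 (x = (-1 + 4)² = 3² = 9)
H(j) = ¼ (H(j) = 1/(-5 + 9) = 1/4 = ¼)
H(-4)*(t(0) - 16) = ((7 + 0) - 16)/4 = (7 - 16)/4 = (¼)*(-9) = -9/4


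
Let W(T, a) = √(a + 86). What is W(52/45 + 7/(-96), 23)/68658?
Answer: √109/68658 ≈ 0.00015206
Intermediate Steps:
W(T, a) = √(86 + a)
W(52/45 + 7/(-96), 23)/68658 = √(86 + 23)/68658 = √109*(1/68658) = √109/68658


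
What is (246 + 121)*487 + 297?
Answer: 179026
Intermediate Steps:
(246 + 121)*487 + 297 = 367*487 + 297 = 178729 + 297 = 179026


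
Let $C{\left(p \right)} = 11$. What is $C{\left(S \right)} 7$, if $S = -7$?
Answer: $77$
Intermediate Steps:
$C{\left(S \right)} 7 = 11 \cdot 7 = 77$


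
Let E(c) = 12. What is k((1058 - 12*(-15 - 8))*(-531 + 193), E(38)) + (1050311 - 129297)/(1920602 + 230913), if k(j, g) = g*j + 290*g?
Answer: -11633722623346/2151515 ≈ -5.4072e+6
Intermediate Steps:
k(j, g) = 290*g + g*j
k((1058 - 12*(-15 - 8))*(-531 + 193), E(38)) + (1050311 - 129297)/(1920602 + 230913) = 12*(290 + (1058 - 12*(-15 - 8))*(-531 + 193)) + (1050311 - 129297)/(1920602 + 230913) = 12*(290 + (1058 - 12*(-23))*(-338)) + 921014/2151515 = 12*(290 + (1058 + 276)*(-338)) + 921014*(1/2151515) = 12*(290 + 1334*(-338)) + 921014/2151515 = 12*(290 - 450892) + 921014/2151515 = 12*(-450602) + 921014/2151515 = -5407224 + 921014/2151515 = -11633722623346/2151515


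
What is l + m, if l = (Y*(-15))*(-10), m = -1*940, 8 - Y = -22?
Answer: 3560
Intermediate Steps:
Y = 30 (Y = 8 - 1*(-22) = 8 + 22 = 30)
m = -940
l = 4500 (l = (30*(-15))*(-10) = -450*(-10) = 4500)
l + m = 4500 - 940 = 3560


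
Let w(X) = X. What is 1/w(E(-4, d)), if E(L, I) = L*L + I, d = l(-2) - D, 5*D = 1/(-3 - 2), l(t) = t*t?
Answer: 25/501 ≈ 0.049900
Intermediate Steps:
l(t) = t²
D = -1/25 (D = 1/(5*(-3 - 2)) = (⅕)/(-5) = (⅕)*(-⅕) = -1/25 ≈ -0.040000)
d = 101/25 (d = (-2)² - 1*(-1/25) = 4 + 1/25 = 101/25 ≈ 4.0400)
E(L, I) = I + L² (E(L, I) = L² + I = I + L²)
1/w(E(-4, d)) = 1/(101/25 + (-4)²) = 1/(101/25 + 16) = 1/(501/25) = 25/501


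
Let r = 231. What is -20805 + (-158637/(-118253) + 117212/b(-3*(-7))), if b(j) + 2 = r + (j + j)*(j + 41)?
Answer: -6955588543688/335010749 ≈ -20762.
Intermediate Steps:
b(j) = 229 + 2*j*(41 + j) (b(j) = -2 + (231 + (j + j)*(j + 41)) = -2 + (231 + (2*j)*(41 + j)) = -2 + (231 + 2*j*(41 + j)) = 229 + 2*j*(41 + j))
-20805 + (-158637/(-118253) + 117212/b(-3*(-7))) = -20805 + (-158637/(-118253) + 117212/(229 + 2*(-3*(-7))**2 + 82*(-3*(-7)))) = -20805 + (-158637*(-1/118253) + 117212/(229 + 2*21**2 + 82*21)) = -20805 + (158637/118253 + 117212/(229 + 2*441 + 1722)) = -20805 + (158637/118253 + 117212/(229 + 882 + 1722)) = -20805 + (158637/118253 + 117212/2833) = -20805 + 14310089257/335010749 = -6955588543688/335010749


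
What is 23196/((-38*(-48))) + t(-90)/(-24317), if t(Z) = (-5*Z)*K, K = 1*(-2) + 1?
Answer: 47073161/3696184 ≈ 12.736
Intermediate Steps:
K = -1 (K = -2 + 1 = -1)
t(Z) = 5*Z (t(Z) = -5*Z*(-1) = 5*Z)
23196/((-38*(-48))) + t(-90)/(-24317) = 23196/((-38*(-48))) + (5*(-90))/(-24317) = 23196/1824 - 450*(-1/24317) = 23196*(1/1824) + 450/24317 = 1933/152 + 450/24317 = 47073161/3696184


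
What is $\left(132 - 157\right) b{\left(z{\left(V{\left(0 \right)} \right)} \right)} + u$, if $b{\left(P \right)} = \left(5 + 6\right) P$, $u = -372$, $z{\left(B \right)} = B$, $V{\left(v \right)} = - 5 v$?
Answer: $-372$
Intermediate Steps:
$b{\left(P \right)} = 11 P$
$\left(132 - 157\right) b{\left(z{\left(V{\left(0 \right)} \right)} \right)} + u = \left(132 - 157\right) 11 \left(\left(-5\right) 0\right) - 372 = - 25 \cdot 11 \cdot 0 - 372 = \left(-25\right) 0 - 372 = 0 - 372 = -372$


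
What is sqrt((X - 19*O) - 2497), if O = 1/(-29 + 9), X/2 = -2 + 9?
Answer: I*sqrt(248205)/10 ≈ 49.82*I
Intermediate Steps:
X = 14 (X = 2*(-2 + 9) = 2*7 = 14)
O = -1/20 (O = 1/(-20) = -1/20 ≈ -0.050000)
sqrt((X - 19*O) - 2497) = sqrt((14 - 19*(-1/20)) - 2497) = sqrt((14 + 19/20) - 2497) = sqrt(299/20 - 2497) = sqrt(-49641/20) = I*sqrt(248205)/10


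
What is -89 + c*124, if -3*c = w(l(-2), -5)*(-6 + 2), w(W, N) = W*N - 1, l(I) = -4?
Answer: 9157/3 ≈ 3052.3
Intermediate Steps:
w(W, N) = -1 + N*W (w(W, N) = N*W - 1 = -1 + N*W)
c = 76/3 (c = -(-1 - 5*(-4))*(-6 + 2)/3 = -(-1 + 20)*(-4)/3 = -19*(-4)/3 = -1/3*(-76) = 76/3 ≈ 25.333)
-89 + c*124 = -89 + (76/3)*124 = -89 + 9424/3 = 9157/3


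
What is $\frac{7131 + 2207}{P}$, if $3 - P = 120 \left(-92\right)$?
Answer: $\frac{9338}{11043} \approx 0.8456$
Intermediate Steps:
$P = 11043$ ($P = 3 - 120 \left(-92\right) = 3 - -11040 = 3 + 11040 = 11043$)
$\frac{7131 + 2207}{P} = \frac{7131 + 2207}{11043} = 9338 \cdot \frac{1}{11043} = \frac{9338}{11043}$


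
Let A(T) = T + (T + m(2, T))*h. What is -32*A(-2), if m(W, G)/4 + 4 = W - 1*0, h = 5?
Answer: 1664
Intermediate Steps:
m(W, G) = -16 + 4*W (m(W, G) = -16 + 4*(W - 1*0) = -16 + 4*(W + 0) = -16 + 4*W)
A(T) = -40 + 6*T (A(T) = T + (T + (-16 + 4*2))*5 = T + (T + (-16 + 8))*5 = T + (T - 8)*5 = T + (-8 + T)*5 = T + (-40 + 5*T) = -40 + 6*T)
-32*A(-2) = -32*(-40 + 6*(-2)) = -32*(-40 - 12) = -32*(-52) = 1664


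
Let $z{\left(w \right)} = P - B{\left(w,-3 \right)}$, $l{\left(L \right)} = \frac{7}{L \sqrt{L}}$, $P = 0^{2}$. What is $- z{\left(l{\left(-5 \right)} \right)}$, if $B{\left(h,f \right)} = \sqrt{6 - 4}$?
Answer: $\sqrt{2} \approx 1.4142$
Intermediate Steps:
$B{\left(h,f \right)} = \sqrt{2}$
$P = 0$
$l{\left(L \right)} = \frac{7}{L^{\frac{3}{2}}}$
$z{\left(w \right)} = - \sqrt{2}$ ($z{\left(w \right)} = 0 - \sqrt{2} = - \sqrt{2}$)
$- z{\left(l{\left(-5 \right)} \right)} = - \left(-1\right) \sqrt{2} = \sqrt{2}$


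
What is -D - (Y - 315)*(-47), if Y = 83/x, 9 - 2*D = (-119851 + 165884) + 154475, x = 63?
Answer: 10773809/126 ≈ 85506.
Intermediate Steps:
D = -200499/2 (D = 9/2 - ((-119851 + 165884) + 154475)/2 = 9/2 - (46033 + 154475)/2 = 9/2 - 1/2*200508 = 9/2 - 100254 = -200499/2 ≈ -1.0025e+5)
Y = 83/63 ≈ 1.3175
-D - (Y - 315)*(-47) = -1*(-200499/2) - (83/63 - 315)*(-47) = 200499/2 - (-19762)*(-47)/63 = 200499/2 - 1*928814/63 = 200499/2 - 928814/63 = 10773809/126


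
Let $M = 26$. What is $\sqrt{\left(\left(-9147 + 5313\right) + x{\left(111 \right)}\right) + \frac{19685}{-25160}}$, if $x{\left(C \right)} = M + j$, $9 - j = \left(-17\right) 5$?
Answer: $\frac{i \sqrt{23515523530}}{2516} \approx 60.949 i$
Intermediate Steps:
$j = 94$ ($j = 9 - \left(-17\right) 5 = 9 - -85 = 9 + 85 = 94$)
$x{\left(C \right)} = 120$ ($x{\left(C \right)} = 26 + 94 = 120$)
$\sqrt{\left(\left(-9147 + 5313\right) + x{\left(111 \right)}\right) + \frac{19685}{-25160}} = \sqrt{\left(\left(-9147 + 5313\right) + 120\right) + \frac{19685}{-25160}} = \sqrt{\left(-3834 + 120\right) + 19685 \left(- \frac{1}{25160}\right)} = \sqrt{-3714 - \frac{3937}{5032}} = \sqrt{- \frac{18692785}{5032}} = \frac{i \sqrt{23515523530}}{2516}$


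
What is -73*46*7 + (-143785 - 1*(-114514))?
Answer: -52777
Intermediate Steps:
-73*46*7 + (-143785 - 1*(-114514)) = -3358*7 + (-143785 + 114514) = -23506 - 29271 = -52777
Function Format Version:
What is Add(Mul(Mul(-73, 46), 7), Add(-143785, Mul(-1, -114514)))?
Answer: -52777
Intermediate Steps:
Add(Mul(Mul(-73, 46), 7), Add(-143785, Mul(-1, -114514))) = Add(Mul(-3358, 7), Add(-143785, 114514)) = Add(-23506, -29271) = -52777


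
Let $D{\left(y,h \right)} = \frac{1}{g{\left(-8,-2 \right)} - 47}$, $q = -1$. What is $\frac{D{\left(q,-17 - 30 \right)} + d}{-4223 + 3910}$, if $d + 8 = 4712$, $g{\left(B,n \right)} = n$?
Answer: $- \frac{230495}{15337} \approx -15.029$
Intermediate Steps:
$d = 4704$ ($d = -8 + 4712 = 4704$)
$D{\left(y,h \right)} = - \frac{1}{49}$ ($D{\left(y,h \right)} = \frac{1}{-2 - 47} = \frac{1}{-49} = - \frac{1}{49}$)
$\frac{D{\left(q,-17 - 30 \right)} + d}{-4223 + 3910} = \frac{- \frac{1}{49} + 4704}{-4223 + 3910} = \frac{230495}{49 \left(-313\right)} = \frac{230495}{49} \left(- \frac{1}{313}\right) = - \frac{230495}{15337}$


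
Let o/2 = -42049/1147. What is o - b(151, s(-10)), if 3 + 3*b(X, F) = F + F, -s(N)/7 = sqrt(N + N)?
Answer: -82951/1147 + 28*I*sqrt(5)/3 ≈ -72.32 + 20.87*I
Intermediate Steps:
s(N) = -7*sqrt(2)*sqrt(N) (s(N) = -7*sqrt(N + N) = -7*sqrt(2)*sqrt(N))
o = -84098/1147 (o = 2*(-42049/1147) = -84098/1147 ≈ -73.320)
b(X, F) = -1 + 2*F/3 (b(X, F) = -1 + (F + F)/3 = -1 + (2*F)/3 = -1 + 2*F/3)
o - b(151, s(-10)) = -84098/1147 - (-1 + 2*(-7*sqrt(2)*sqrt(-10))/3) = -84098/1147 - (-1 + 2*(-7*sqrt(2)*I*sqrt(10))/3) = -84098/1147 - (-1 + 2*(-14*I*sqrt(5))/3) = -84098/1147 - (-1 - 28*I*sqrt(5)/3) = -84098/1147 + (1 + 28*I*sqrt(5)/3) = -82951/1147 + 28*I*sqrt(5)/3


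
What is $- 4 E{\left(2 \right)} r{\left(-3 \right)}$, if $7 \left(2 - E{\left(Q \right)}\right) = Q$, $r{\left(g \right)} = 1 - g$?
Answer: $- \frac{192}{7} \approx -27.429$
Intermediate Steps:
$E{\left(Q \right)} = 2 - \frac{Q}{7}$
$- 4 E{\left(2 \right)} r{\left(-3 \right)} = - 4 \left(2 - \frac{2}{7}\right) \left(1 - -3\right) = - 4 \left(2 - \frac{2}{7}\right) \left(1 + 3\right) = \left(-4\right) \frac{12}{7} \cdot 4 = \left(- \frac{48}{7}\right) 4 = - \frac{192}{7}$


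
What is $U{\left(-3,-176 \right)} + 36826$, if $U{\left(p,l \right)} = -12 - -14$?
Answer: $36828$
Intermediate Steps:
$U{\left(p,l \right)} = 2$ ($U{\left(p,l \right)} = -12 + 14 = 2$)
$U{\left(-3,-176 \right)} + 36826 = 2 + 36826 = 36828$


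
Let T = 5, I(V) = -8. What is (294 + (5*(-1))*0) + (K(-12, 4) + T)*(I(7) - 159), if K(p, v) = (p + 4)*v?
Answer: 4803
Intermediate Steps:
K(p, v) = v*(4 + p) (K(p, v) = (4 + p)*v = v*(4 + p))
(294 + (5*(-1))*0) + (K(-12, 4) + T)*(I(7) - 159) = (294 + (5*(-1))*0) + (4*(4 - 12) + 5)*(-8 - 159) = (294 - 5*0) + (4*(-8) + 5)*(-167) = (294 + 0) + (-32 + 5)*(-167) = 294 - 27*(-167) = 294 + 4509 = 4803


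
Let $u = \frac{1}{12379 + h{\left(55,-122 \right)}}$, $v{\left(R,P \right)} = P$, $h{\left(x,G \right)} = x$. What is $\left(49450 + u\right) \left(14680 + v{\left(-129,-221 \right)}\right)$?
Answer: $\frac{8890279551159}{12434} \approx 7.15 \cdot 10^{8}$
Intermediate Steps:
$u = \frac{1}{12434}$ ($u = \frac{1}{12379 + 55} = \frac{1}{12434} \approx 8.0425 \cdot 10^{-5}$)
$\left(49450 + u\right) \left(14680 + v{\left(-129,-221 \right)}\right) = \left(49450 + \frac{1}{12434}\right) \left(14680 - 221\right) = \frac{614861301}{12434} \cdot 14459 = \frac{8890279551159}{12434}$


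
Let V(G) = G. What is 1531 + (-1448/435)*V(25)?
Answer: 125957/87 ≈ 1447.8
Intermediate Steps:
1531 + (-1448/435)*V(25) = 1531 - 1448/435*25 = 1531 - 7240/87 = 125957/87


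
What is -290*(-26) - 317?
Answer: 7223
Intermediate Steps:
-290*(-26) - 317 = 7540 - 317 = 7223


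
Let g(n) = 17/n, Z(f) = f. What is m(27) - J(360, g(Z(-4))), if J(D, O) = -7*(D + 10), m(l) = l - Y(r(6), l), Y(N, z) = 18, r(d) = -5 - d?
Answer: 2599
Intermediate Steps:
m(l) = -18 + l (m(l) = l - 1*18 = l - 18 = -18 + l)
J(D, O) = -70 - 7*D (J(D, O) = -7*(10 + D) = -70 - 7*D)
m(27) - J(360, g(Z(-4))) = (-18 + 27) - (-70 - 7*360) = 9 - (-70 - 2520) = 9 - 1*(-2590) = 9 + 2590 = 2599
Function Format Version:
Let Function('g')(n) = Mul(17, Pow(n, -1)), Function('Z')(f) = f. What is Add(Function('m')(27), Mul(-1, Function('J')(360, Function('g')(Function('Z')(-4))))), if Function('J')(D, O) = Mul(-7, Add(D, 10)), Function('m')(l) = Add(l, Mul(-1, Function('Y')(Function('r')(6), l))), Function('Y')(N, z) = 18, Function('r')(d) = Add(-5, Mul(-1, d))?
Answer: 2599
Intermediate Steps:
Function('m')(l) = Add(-18, l) (Function('m')(l) = Add(l, Mul(-1, 18)) = Add(l, -18) = Add(-18, l))
Function('J')(D, O) = Add(-70, Mul(-7, D)) (Function('J')(D, O) = Mul(-7, Add(10, D)) = Add(-70, Mul(-7, D)))
Add(Function('m')(27), Mul(-1, Function('J')(360, Function('g')(Function('Z')(-4))))) = Add(Add(-18, 27), Mul(-1, Add(-70, Mul(-7, 360)))) = Add(9, Mul(-1, Add(-70, -2520))) = Add(9, Mul(-1, -2590)) = Add(9, 2590) = 2599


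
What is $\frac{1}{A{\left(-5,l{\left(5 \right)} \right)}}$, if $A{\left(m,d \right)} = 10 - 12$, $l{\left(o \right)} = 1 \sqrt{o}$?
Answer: $- \frac{1}{2} \approx -0.5$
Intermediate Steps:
$l{\left(o \right)} = \sqrt{o}$
$A{\left(m,d \right)} = -2$
$\frac{1}{A{\left(-5,l{\left(5 \right)} \right)}} = \frac{1}{-2} = - \frac{1}{2}$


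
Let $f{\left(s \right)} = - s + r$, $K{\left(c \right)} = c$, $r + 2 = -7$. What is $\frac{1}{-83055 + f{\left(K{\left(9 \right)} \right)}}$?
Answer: $- \frac{1}{83073} \approx -1.2038 \cdot 10^{-5}$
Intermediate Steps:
$r = -9$ ($r = -2 - 7 = -9$)
$f{\left(s \right)} = -9 - s$ ($f{\left(s \right)} = - s - 9 = -9 - s$)
$\frac{1}{-83055 + f{\left(K{\left(9 \right)} \right)}} = \frac{1}{-83055 - 18} = \frac{1}{-83073} = - \frac{1}{83073}$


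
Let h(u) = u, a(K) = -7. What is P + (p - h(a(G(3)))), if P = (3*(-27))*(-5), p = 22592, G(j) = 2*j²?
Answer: 23004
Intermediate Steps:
P = 405 (P = -81*(-5) = 405)
P + (p - h(a(G(3)))) = 405 + (22592 - 1*(-7)) = 405 + (22592 + 7) = 405 + 22599 = 23004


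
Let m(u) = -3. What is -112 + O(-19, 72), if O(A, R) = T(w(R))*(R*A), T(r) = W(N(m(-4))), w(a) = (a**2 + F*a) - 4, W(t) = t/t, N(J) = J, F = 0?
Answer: -1480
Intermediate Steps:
W(t) = 1
w(a) = -4 + a**2 (w(a) = (a**2 + 0*a) - 4 = (a**2 + 0) - 4 = a**2 - 4 = -4 + a**2)
T(r) = 1
O(A, R) = A*R (O(A, R) = 1*(R*A) = 1*(A*R) = A*R)
-112 + O(-19, 72) = -112 - 19*72 = -112 - 1368 = -1480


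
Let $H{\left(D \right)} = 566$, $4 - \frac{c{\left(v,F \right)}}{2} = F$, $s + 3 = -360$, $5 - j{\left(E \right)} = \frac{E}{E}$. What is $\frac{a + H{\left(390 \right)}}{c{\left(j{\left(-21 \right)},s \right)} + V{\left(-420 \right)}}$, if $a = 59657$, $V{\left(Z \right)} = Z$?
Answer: $\frac{60223}{314} \approx 191.79$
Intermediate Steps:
$j{\left(E \right)} = 4$ ($j{\left(E \right)} = 5 - \frac{E}{E} = 5 - 1 = 4$)
$s = -363$ ($s = -3 - 360 = -363$)
$c{\left(v,F \right)} = 8 - 2 F$
$\frac{a + H{\left(390 \right)}}{c{\left(j{\left(-21 \right)},s \right)} + V{\left(-420 \right)}} = \frac{59657 + 566}{\left(8 - -726\right) - 420} = \frac{60223}{\left(8 + 726\right) - 420} = \frac{60223}{734 - 420} = \frac{60223}{314}$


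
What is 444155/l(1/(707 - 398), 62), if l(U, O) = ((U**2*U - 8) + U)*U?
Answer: -809838592118991/47186710 ≈ -1.7162e+7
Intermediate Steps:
l(U, O) = U*(-8 + U + U**3) (l(U, O) = ((U**3 - 8) + U)*U = ((-8 + U**3) + U)*U = (-8 + U + U**3)*U = U*(-8 + U + U**3))
444155/l(1/(707 - 398), 62) = 444155/(((-8 + 1/(707 - 398) + (1/(707 - 398))**3)/(707 - 398))) = 444155/(((-8 + 1/309 + (1/309)**3)/309)) = 444155/(((-8 + 1/309 + 1/29503629)/309)) = 444155/(((1/309)*(-235933550/29503629))) = 444155/(-235933550/9116621361) = 444155*(-9116621361/235933550) = -809838592118991/47186710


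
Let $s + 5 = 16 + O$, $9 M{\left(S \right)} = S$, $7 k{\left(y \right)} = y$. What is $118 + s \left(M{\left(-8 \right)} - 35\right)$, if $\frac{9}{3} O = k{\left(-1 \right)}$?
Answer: $- \frac{51988}{189} \approx -275.07$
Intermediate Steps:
$k{\left(y \right)} = \frac{y}{7}$
$M{\left(S \right)} = \frac{S}{9}$
$O = - \frac{1}{21}$ ($O = \frac{\frac{1}{7} \left(-1\right)}{3} = \frac{1}{3} \left(- \frac{1}{7}\right) = - \frac{1}{21} \approx -0.047619$)
$s = \frac{230}{21}$ ($s = -5 + \left(16 - \frac{1}{21}\right) = -5 + \frac{335}{21} = \frac{230}{21} \approx 10.952$)
$118 + s \left(M{\left(-8 \right)} - 35\right) = 118 + \frac{230 \left(\frac{1}{9} \left(-8\right) - 35\right)}{21} = 118 + \frac{230 \left(- \frac{8}{9} - 35\right)}{21} = 118 + \frac{230}{21} \left(- \frac{323}{9}\right) = 118 - \frac{74290}{189} = - \frac{51988}{189}$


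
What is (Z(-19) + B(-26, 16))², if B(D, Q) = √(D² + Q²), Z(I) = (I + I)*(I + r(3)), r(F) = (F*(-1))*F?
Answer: 1133028 + 4256*√233 ≈ 1.1980e+6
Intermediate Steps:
r(F) = -F² (r(F) = (-F)*F = -F²)
Z(I) = 2*I*(-9 + I) (Z(I) = (I + I)*(I - 1*3²) = (2*I)*(I - 1*9) = (2*I)*(I - 9) = (2*I)*(-9 + I) = 2*I*(-9 + I))
(Z(-19) + B(-26, 16))² = (2*(-19)*(-9 - 19) + √((-26)² + 16²))² = (2*(-19)*(-28) + √(676 + 256))² = (1064 + √932)² = (1064 + 2*√233)²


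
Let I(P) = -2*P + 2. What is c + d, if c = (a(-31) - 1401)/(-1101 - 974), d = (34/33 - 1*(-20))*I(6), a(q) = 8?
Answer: -14354531/68475 ≈ -209.63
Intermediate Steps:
I(P) = 2 - 2*P
d = -6940/33 (d = (34/33 - 1*(-20))*(2 - 2*6) = (34*(1/33) + 20)*(2 - 12) = (34/33 + 20)*(-10) = (694/33)*(-10) = -6940/33 ≈ -210.30)
c = 1393/2075 (c = (8 - 1401)/(-1101 - 974) = -1393/(-2075) = -1393*(-1/2075) = 1393/2075 ≈ 0.67133)
c + d = 1393/2075 - 6940/33 = -14354531/68475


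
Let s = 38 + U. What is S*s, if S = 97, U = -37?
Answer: 97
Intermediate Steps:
s = 1 (s = 38 - 37 = 1)
S*s = 97*1 = 97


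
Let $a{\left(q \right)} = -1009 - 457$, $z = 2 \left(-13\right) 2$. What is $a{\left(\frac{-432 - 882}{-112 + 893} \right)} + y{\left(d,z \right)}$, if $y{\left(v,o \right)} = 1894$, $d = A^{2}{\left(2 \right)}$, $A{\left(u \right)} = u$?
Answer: $428$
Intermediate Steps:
$d = 4$ ($d = 2^{2} = 4$)
$z = -52$ ($z = \left(-26\right) 2 = -52$)
$a{\left(q \right)} = -1466$ ($a{\left(q \right)} = -1009 - 457 = -1466$)
$a{\left(\frac{-432 - 882}{-112 + 893} \right)} + y{\left(d,z \right)} = -1466 + 1894 = 428$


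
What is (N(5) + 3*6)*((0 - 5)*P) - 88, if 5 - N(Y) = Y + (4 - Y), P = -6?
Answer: 482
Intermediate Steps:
N(Y) = 1 (N(Y) = 5 - (Y + (4 - Y)) = 5 - 1*4 = 5 - 4 = 1)
(N(5) + 3*6)*((0 - 5)*P) - 88 = (1 + 3*6)*((0 - 5)*(-6)) - 88 = (1 + 18)*(-5*(-6)) - 88 = 19*30 - 88 = 570 - 88 = 482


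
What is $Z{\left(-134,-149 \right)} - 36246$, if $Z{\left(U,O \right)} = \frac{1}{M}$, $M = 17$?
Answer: $- \frac{616181}{17} \approx -36246.0$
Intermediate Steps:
$Z{\left(U,O \right)} = \frac{1}{17}$
$Z{\left(-134,-149 \right)} - 36246 = \frac{1}{17} - 36246 = - \frac{616181}{17}$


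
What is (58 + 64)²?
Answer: 14884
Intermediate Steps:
(58 + 64)² = 122² = 14884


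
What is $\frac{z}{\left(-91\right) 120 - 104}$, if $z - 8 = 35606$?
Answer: $- \frac{17807}{5512} \approx -3.2306$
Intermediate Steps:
$z = 35614$ ($z = 8 + 35606 = 35614$)
$\frac{z}{\left(-91\right) 120 - 104} = \frac{35614}{\left(-91\right) 120 - 104} = \frac{35614}{-10920 - 104} = \frac{35614}{-11024} = 35614 \left(- \frac{1}{11024}\right) = - \frac{17807}{5512}$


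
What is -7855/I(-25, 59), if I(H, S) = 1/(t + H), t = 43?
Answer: -141390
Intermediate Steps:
I(H, S) = 1/(43 + H)
-7855/I(-25, 59) = -7855/(1/(43 - 25)) = -7855/(1/18) = -7855/1/18 = -7855*18 = -141390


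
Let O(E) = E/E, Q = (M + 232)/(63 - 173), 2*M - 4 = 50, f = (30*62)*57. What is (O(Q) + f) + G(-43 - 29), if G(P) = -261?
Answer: 105760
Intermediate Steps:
f = 106020 (f = 1860*57 = 106020)
M = 27 (M = 2 + (1/2)*50 = 2 + 25 = 27)
Q = -259/110 (Q = (27 + 232)/(63 - 173) = 259/(-110) = 259*(-1/110) = -259/110 ≈ -2.3545)
O(E) = 1
(O(Q) + f) + G(-43 - 29) = (1 + 106020) - 261 = 106021 - 261 = 105760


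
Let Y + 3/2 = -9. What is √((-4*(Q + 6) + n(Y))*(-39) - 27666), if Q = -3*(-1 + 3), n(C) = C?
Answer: 9*I*√1346/2 ≈ 165.1*I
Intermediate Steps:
Y = -21/2 (Y = -3/2 - 9 = -21/2 ≈ -10.500)
Q = -6 (Q = -3*2 = -6)
√((-4*(Q + 6) + n(Y))*(-39) - 27666) = √((-4*(-6 + 6) - 21/2)*(-39) - 27666) = √((-4*0 - 21/2)*(-39) - 27666) = √((0 - 21/2)*(-39) - 27666) = √(-21/2*(-39) - 27666) = √(819/2 - 27666) = √(-54513/2) = 9*I*√1346/2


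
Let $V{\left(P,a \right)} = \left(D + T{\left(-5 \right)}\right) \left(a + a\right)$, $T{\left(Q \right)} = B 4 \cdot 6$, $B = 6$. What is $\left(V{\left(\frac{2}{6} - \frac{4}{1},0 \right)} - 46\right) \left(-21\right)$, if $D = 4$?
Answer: $966$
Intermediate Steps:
$T{\left(Q \right)} = 144$ ($T{\left(Q \right)} = 6 \cdot 4 \cdot 6 = 24 \cdot 6 = 144$)
$V{\left(P,a \right)} = 296 a$ ($V{\left(P,a \right)} = \left(4 + 144\right) \left(a + a\right) = 148 \cdot 2 a = 296 a$)
$\left(V{\left(\frac{2}{6} - \frac{4}{1},0 \right)} - 46\right) \left(-21\right) = \left(296 \cdot 0 - 46\right) \left(-21\right) = \left(0 - 46\right) \left(-21\right) = \left(-46\right) \left(-21\right) = 966$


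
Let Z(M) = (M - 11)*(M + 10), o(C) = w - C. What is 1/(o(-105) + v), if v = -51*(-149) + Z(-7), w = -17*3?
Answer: 1/7599 ≈ 0.00013160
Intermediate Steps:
w = -51
o(C) = -51 - C
Z(M) = (-11 + M)*(10 + M)
v = 7545 (v = -51*(-149) + (-110 + (-7)**2 - 1*(-7)) = 7599 + (-110 + 49 + 7) = 7599 - 54 = 7545)
1/(o(-105) + v) = 1/((-51 - 1*(-105)) + 7545) = 1/((-51 + 105) + 7545) = 1/(54 + 7545) = 1/7599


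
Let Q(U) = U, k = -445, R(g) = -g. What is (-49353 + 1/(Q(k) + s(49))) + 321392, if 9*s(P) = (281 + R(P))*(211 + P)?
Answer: 15319876294/56315 ≈ 2.7204e+5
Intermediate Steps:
s(P) = (211 + P)*(281 - P)/9 (s(P) = ((281 - P)*(211 + P))/9 = ((211 + P)*(281 - P))/9 = (211 + P)*(281 - P)/9)
(-49353 + 1/(Q(k) + s(49))) + 321392 = (-49353 + 1/(-445 + (59291/9 - ⅑*49² + (70/9)*49))) + 321392 = (-49353 + 1/(-445 + (59291/9 - ⅑*2401 + 3430/9))) + 321392 = (-49353 + 1/(-445 + (59291/9 - 2401/9 + 3430/9))) + 321392 = (-49353 + 1/(-445 + 60320/9)) + 321392 = (-49353 + 1/(56315/9)) + 321392 = (-49353 + 9/56315) + 321392 = -2779314186/56315 + 321392 = 15319876294/56315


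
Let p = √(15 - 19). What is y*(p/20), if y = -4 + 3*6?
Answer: 7*I/5 ≈ 1.4*I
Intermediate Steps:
y = 14 (y = -4 + 18 = 14)
p = 2*I (p = √(-4) = 2*I ≈ 2.0*I)
y*(p/20) = 14*((2*I)/20) = 14*((2*I)*(1/20)) = 14*(I/10) = 7*I/5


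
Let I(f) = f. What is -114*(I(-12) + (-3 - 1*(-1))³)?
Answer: 2280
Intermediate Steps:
-114*(I(-12) + (-3 - 1*(-1))³) = -114*(-12 + (-3 - 1*(-1))³) = -114*(-12 + (-3 + 1)³) = -114*(-12 + (-2)³) = -114*(-12 - 8) = -114*(-20) = 2280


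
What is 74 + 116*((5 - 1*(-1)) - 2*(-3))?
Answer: 1466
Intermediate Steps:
74 + 116*((5 - 1*(-1)) - 2*(-3)) = 74 + 116*((5 + 1) + 6) = 74 + 116*(6 + 6) = 74 + 116*12 = 74 + 1392 = 1466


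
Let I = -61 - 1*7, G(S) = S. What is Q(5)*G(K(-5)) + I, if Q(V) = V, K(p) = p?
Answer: -93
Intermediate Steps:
I = -68 (I = -61 - 7 = -68)
Q(5)*G(K(-5)) + I = 5*(-5) - 68 = -25 - 68 = -93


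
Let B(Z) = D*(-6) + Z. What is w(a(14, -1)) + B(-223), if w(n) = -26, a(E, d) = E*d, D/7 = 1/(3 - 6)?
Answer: -235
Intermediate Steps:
D = -7/3 (D = 7/(3 - 6) = 7/(-3) = 7*(-⅓) = -7/3 ≈ -2.3333)
B(Z) = 14 + Z (B(Z) = -7/3*(-6) + Z = 14 + Z)
w(a(14, -1)) + B(-223) = -26 + (14 - 223) = -26 - 209 = -235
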